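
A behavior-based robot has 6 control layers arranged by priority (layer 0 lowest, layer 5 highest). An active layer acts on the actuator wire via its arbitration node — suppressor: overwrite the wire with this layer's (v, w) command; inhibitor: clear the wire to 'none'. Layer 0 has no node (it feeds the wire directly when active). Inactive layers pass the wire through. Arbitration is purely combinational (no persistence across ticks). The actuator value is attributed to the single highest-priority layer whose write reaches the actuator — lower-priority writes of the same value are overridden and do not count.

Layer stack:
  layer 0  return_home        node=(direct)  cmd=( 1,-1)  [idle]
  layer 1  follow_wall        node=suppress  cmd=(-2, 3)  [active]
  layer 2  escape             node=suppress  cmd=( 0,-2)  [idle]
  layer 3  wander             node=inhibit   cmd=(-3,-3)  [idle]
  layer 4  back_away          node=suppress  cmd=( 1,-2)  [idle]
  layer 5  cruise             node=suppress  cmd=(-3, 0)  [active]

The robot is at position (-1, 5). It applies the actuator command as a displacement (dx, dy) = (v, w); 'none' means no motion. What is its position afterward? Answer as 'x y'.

layer 0 (return_home) idle — none
layer 1 (follow_wall) active — suppresses: (-2, 3)
layer 2 (escape) idle — unchanged: (-2, 3)
layer 3 (wander) idle — unchanged: (-2, 3)
layer 4 (back_away) idle — unchanged: (-2, 3)
layer 5 (cruise) active — suppresses: (-3, 0)
→ actuator (-3, 0)
position: (-1, 5) + (-3, 0) = (-4, 5)

-4 5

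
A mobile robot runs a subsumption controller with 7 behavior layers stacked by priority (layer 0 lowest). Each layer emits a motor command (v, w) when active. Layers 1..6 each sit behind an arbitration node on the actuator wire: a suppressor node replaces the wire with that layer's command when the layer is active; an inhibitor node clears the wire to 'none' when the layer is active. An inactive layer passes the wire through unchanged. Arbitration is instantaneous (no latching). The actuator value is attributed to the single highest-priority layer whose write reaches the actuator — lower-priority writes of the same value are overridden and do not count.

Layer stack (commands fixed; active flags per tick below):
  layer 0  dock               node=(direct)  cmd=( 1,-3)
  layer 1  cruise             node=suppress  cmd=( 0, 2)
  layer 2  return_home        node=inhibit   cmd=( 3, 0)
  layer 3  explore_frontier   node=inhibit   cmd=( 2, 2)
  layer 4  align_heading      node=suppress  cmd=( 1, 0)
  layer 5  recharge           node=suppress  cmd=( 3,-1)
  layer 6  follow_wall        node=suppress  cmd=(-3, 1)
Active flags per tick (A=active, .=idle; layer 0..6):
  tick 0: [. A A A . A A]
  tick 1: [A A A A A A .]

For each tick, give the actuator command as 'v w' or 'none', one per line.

-3 1
3 -1

tick 0:
  layer 0 (dock) idle — none
  layer 1 (cruise) active — suppresses: (0, 2)
  layer 2 (return_home) active — inhibits: none
  layer 3 (explore_frontier) active — inhibits: none
  layer 4 (align_heading) idle — unchanged: none
  layer 5 (recharge) active — suppresses: (3, -1)
  layer 6 (follow_wall) active — suppresses: (-3, 1)
  → actuator (-3, 1)
tick 1:
  layer 0 (dock) active — direct: (1, -3)
  layer 1 (cruise) active — suppresses: (0, 2)
  layer 2 (return_home) active — inhibits: none
  layer 3 (explore_frontier) active — inhibits: none
  layer 4 (align_heading) active — suppresses: (1, 0)
  layer 5 (recharge) active — suppresses: (3, -1)
  layer 6 (follow_wall) idle — unchanged: (3, -1)
  → actuator (3, -1)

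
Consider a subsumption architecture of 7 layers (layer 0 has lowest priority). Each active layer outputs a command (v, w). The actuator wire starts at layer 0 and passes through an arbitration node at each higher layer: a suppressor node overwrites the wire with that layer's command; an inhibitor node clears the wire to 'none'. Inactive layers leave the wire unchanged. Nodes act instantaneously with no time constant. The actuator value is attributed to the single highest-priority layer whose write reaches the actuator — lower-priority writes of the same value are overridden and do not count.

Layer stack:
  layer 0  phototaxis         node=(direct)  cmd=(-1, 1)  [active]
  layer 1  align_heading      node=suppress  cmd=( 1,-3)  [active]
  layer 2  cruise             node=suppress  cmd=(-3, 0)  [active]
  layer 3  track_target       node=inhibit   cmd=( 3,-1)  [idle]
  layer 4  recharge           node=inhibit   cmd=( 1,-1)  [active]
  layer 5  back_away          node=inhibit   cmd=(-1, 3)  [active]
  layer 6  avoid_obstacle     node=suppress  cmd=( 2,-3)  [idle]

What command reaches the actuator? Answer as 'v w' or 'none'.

layer 0 (phototaxis) active — direct: (-1, 1)
layer 1 (align_heading) active — suppresses: (1, -3)
layer 2 (cruise) active — suppresses: (-3, 0)
layer 3 (track_target) idle — unchanged: (-3, 0)
layer 4 (recharge) active — inhibits: none
layer 5 (back_away) active — inhibits: none
layer 6 (avoid_obstacle) idle — unchanged: none
→ actuator none

none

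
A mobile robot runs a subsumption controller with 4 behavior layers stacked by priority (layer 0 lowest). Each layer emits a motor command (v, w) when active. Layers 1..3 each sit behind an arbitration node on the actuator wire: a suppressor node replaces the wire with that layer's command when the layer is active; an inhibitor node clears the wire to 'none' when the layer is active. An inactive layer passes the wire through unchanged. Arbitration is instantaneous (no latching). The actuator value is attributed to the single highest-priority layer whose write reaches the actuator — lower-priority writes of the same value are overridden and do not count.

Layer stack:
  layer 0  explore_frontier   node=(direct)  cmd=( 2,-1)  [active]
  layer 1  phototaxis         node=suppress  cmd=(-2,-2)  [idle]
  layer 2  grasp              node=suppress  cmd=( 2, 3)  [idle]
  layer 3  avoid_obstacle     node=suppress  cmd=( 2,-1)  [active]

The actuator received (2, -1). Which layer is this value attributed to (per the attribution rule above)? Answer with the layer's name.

layer 0 (explore_frontier) active — direct: (2, -1)
layer 1 (phototaxis) idle — unchanged: (2, -1)
layer 2 (grasp) idle — unchanged: (2, -1)
layer 3 (avoid_obstacle) active — suppresses: (2, -1)
→ actuator (2, -1)
last writer: layer 3 = avoid_obstacle

avoid_obstacle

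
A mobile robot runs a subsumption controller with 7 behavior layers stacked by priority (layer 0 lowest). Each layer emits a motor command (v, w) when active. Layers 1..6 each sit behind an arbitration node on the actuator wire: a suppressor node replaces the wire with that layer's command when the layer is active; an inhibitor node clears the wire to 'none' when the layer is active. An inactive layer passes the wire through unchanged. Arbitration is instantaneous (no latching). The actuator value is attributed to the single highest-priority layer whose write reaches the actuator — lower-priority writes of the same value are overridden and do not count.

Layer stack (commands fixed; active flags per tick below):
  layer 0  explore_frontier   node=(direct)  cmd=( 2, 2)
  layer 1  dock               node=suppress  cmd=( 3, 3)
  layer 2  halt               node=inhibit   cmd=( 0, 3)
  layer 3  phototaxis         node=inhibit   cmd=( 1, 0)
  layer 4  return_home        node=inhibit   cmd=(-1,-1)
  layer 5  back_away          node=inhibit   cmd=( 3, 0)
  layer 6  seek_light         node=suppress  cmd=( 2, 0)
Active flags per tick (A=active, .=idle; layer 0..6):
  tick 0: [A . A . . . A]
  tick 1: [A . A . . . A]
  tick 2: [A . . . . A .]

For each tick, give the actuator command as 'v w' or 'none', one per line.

tick 0:
  layer 0 (explore_frontier) active — direct: (2, 2)
  layer 1 (dock) idle — unchanged: (2, 2)
  layer 2 (halt) active — inhibits: none
  layer 3 (phototaxis) idle — unchanged: none
  layer 4 (return_home) idle — unchanged: none
  layer 5 (back_away) idle — unchanged: none
  layer 6 (seek_light) active — suppresses: (2, 0)
  → actuator (2, 0)
tick 1:
  layer 0 (explore_frontier) active — direct: (2, 2)
  layer 1 (dock) idle — unchanged: (2, 2)
  layer 2 (halt) active — inhibits: none
  layer 3 (phototaxis) idle — unchanged: none
  layer 4 (return_home) idle — unchanged: none
  layer 5 (back_away) idle — unchanged: none
  layer 6 (seek_light) active — suppresses: (2, 0)
  → actuator (2, 0)
tick 2:
  layer 0 (explore_frontier) active — direct: (2, 2)
  layer 1 (dock) idle — unchanged: (2, 2)
  layer 2 (halt) idle — unchanged: (2, 2)
  layer 3 (phototaxis) idle — unchanged: (2, 2)
  layer 4 (return_home) idle — unchanged: (2, 2)
  layer 5 (back_away) active — inhibits: none
  layer 6 (seek_light) idle — unchanged: none
  → actuator none

2 0
2 0
none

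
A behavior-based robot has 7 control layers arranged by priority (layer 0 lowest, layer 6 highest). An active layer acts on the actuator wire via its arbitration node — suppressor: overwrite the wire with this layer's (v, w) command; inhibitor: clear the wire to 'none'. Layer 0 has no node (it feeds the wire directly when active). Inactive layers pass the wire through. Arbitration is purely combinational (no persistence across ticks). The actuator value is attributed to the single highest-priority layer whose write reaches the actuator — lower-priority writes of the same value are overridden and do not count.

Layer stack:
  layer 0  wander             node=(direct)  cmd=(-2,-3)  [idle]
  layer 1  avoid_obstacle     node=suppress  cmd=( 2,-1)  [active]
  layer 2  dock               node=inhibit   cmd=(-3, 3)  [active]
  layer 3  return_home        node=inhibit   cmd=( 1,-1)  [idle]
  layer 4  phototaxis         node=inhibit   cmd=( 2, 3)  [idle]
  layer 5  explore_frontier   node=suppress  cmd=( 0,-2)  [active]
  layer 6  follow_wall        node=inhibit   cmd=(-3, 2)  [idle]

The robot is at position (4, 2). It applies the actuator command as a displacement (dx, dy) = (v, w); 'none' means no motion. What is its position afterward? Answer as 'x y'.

4 0

layer 0 (wander) idle — none
layer 1 (avoid_obstacle) active — suppresses: (2, -1)
layer 2 (dock) active — inhibits: none
layer 3 (return_home) idle — unchanged: none
layer 4 (phototaxis) idle — unchanged: none
layer 5 (explore_frontier) active — suppresses: (0, -2)
layer 6 (follow_wall) idle — unchanged: (0, -2)
→ actuator (0, -2)
position: (4, 2) + (0, -2) = (4, 0)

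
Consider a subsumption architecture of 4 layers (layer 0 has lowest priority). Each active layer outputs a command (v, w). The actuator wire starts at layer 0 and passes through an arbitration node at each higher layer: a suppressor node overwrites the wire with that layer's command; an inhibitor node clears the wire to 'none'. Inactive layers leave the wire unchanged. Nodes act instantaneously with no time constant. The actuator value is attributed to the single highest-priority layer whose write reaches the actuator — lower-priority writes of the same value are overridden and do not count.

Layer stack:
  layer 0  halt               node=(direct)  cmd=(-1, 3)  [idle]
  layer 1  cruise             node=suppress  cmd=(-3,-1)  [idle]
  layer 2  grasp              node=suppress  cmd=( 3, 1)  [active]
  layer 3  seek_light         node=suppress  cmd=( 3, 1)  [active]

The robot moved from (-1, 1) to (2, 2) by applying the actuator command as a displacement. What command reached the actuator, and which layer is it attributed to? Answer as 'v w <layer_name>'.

3 1 seek_light

displacement = (2, 2) − (-1, 1) = (3, 1)
layer 0 (halt) idle — none
layer 1 (cruise) idle — unchanged: none
layer 2 (grasp) active — suppresses: (3, 1)
layer 3 (seek_light) active — suppresses: (3, 1)
→ actuator (3, 1) — from layer 3 (seek_light)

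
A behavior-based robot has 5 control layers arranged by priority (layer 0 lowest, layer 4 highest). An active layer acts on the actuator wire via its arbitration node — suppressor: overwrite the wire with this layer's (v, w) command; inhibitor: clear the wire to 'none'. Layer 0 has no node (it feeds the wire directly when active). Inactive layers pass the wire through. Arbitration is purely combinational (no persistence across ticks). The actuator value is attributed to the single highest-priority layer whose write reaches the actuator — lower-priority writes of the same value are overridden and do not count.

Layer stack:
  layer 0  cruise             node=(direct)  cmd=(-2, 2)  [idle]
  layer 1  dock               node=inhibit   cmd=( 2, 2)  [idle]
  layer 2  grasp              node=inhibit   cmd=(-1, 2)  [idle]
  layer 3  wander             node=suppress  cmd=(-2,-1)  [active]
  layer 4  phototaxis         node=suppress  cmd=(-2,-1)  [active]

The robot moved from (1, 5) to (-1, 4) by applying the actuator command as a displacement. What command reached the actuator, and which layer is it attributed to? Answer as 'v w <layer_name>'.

displacement = (-1, 4) − (1, 5) = (-2, -1)
[0] cruise off; wire := none
[1] dock off; pass none
[2] grasp off; pass none
[3] wander on (suppress); wire := (-2, -1)
[4] phototaxis on (suppress); wire := (-2, -1)
output (-2, -1) — from layer 4 (phototaxis)

-2 -1 phototaxis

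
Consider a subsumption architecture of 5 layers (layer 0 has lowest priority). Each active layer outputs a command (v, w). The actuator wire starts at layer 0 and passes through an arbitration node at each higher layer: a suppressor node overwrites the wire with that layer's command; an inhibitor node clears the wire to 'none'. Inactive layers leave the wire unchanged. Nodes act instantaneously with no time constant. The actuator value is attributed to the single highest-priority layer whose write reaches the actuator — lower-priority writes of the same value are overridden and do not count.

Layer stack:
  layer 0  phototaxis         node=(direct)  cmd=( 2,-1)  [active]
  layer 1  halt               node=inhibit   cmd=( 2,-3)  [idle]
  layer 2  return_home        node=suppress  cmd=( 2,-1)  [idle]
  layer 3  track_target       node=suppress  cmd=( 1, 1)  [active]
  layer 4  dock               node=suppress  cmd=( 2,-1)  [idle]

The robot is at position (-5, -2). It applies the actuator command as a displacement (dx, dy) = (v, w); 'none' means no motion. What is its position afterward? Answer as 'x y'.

-4 -1

L0 phototaxis: active, feeds wire = (2, -1)
L1 halt: idle → wire stays (2, -1)
L2 return_home: idle → wire stays (2, -1)
L3 track_target: active, suppressor → wire = (1, 1)
L4 dock: idle → wire stays (1, 1)
actuator = (1, 1)
position: (-5, -2) + (1, 1) = (-4, -1)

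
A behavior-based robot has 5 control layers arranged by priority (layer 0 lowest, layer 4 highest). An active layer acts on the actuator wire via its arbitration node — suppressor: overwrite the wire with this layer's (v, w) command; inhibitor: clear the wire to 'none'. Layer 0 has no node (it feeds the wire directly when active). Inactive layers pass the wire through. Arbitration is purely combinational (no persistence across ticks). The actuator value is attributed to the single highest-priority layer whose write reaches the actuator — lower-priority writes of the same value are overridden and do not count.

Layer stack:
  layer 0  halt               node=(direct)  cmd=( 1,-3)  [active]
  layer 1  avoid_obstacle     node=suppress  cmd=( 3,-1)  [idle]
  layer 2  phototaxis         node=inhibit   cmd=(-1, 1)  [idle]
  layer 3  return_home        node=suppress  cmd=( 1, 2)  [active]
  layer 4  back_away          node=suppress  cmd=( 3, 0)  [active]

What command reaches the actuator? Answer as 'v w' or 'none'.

3 0

layer 0 (halt) active — direct: (1, -3)
layer 1 (avoid_obstacle) idle — unchanged: (1, -3)
layer 2 (phototaxis) idle — unchanged: (1, -3)
layer 3 (return_home) active — suppresses: (1, 2)
layer 4 (back_away) active — suppresses: (3, 0)
→ actuator (3, 0)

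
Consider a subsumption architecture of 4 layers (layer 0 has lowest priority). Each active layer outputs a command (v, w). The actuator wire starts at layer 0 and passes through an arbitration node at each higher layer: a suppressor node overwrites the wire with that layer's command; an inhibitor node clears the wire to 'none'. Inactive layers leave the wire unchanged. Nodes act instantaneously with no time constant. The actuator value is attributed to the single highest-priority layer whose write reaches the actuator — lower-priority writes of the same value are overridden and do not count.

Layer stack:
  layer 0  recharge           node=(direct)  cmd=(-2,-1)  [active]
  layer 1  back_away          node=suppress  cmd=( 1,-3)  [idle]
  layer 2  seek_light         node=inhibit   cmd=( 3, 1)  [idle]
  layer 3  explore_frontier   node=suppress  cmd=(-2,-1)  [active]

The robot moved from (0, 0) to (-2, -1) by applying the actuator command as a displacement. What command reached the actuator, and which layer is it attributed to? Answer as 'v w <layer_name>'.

-2 -1 explore_frontier

displacement = (-2, -1) − (0, 0) = (-2, -1)
L0 recharge: active, feeds wire = (-2, -1)
L1 back_away: idle → wire stays (-2, -1)
L2 seek_light: idle → wire stays (-2, -1)
L3 explore_frontier: active, suppressor → wire = (-2, -1)
actuator = (-2, -1) — from layer 3 (explore_frontier)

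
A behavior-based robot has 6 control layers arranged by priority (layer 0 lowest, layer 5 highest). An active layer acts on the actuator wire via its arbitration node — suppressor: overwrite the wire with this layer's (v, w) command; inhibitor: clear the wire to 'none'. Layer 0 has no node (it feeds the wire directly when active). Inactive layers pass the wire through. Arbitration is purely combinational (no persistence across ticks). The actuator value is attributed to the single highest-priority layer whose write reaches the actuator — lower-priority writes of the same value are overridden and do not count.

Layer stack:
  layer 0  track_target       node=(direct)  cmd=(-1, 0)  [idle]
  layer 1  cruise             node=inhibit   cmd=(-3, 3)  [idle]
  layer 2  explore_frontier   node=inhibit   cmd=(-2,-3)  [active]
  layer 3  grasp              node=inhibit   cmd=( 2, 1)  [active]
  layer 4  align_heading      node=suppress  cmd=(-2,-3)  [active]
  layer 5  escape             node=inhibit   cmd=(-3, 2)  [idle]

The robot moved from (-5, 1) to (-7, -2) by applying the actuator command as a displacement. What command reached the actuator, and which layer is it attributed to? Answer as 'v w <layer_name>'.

-2 -3 align_heading

displacement = (-7, -2) − (-5, 1) = (-2, -3)
[0] track_target off; wire := none
[1] cruise off; pass none
[2] explore_frontier on (inhibit); wire := none
[3] grasp on (inhibit); wire := none
[4] align_heading on (suppress); wire := (-2, -3)
[5] escape off; pass (-2, -3)
output (-2, -3) — from layer 4 (align_heading)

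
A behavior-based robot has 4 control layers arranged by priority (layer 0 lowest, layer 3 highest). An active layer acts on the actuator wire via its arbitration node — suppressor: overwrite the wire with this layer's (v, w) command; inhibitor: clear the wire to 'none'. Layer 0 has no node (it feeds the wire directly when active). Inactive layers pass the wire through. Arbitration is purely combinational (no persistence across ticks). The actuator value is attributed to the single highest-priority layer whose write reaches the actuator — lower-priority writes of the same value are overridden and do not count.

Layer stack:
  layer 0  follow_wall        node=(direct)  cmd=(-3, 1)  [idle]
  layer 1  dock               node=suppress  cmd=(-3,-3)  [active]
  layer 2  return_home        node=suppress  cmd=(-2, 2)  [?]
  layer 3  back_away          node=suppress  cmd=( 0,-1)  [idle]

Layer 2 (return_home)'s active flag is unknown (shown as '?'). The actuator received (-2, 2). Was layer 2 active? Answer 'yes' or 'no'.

yes

If layer 2 is active=yes:
  actuator would be (-2, 2)
If layer 2 is active=no:
  actuator would be (-3, -3)
Observed (-2, 2), so layer 2 was active.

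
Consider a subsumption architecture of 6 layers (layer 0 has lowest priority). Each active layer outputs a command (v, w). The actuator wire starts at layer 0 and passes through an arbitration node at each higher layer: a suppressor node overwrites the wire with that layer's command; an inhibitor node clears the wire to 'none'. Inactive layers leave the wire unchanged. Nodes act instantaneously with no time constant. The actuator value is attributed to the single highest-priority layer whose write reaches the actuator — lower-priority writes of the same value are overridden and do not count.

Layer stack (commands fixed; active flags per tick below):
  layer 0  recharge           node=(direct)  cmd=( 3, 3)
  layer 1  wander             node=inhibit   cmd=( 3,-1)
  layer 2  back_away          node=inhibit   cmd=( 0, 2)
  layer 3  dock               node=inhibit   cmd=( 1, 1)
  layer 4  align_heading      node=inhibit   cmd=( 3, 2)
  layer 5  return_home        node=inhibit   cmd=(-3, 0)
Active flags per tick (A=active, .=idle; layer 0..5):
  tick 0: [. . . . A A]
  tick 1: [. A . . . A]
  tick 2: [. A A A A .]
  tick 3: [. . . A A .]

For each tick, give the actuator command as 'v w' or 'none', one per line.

none
none
none
none

tick 0:
  L0 recharge: idle → wire = none
  L1 wander: idle → wire stays none
  L2 back_away: idle → wire stays none
  L3 dock: idle → wire stays none
  L4 align_heading: active, inhibitor → wire = none
  L5 return_home: active, inhibitor → wire = none
  actuator = none
tick 1:
  L0 recharge: idle → wire = none
  L1 wander: active, inhibitor → wire = none
  L2 back_away: idle → wire stays none
  L3 dock: idle → wire stays none
  L4 align_heading: idle → wire stays none
  L5 return_home: active, inhibitor → wire = none
  actuator = none
tick 2:
  L0 recharge: idle → wire = none
  L1 wander: active, inhibitor → wire = none
  L2 back_away: active, inhibitor → wire = none
  L3 dock: active, inhibitor → wire = none
  L4 align_heading: active, inhibitor → wire = none
  L5 return_home: idle → wire stays none
  actuator = none
tick 3:
  L0 recharge: idle → wire = none
  L1 wander: idle → wire stays none
  L2 back_away: idle → wire stays none
  L3 dock: active, inhibitor → wire = none
  L4 align_heading: active, inhibitor → wire = none
  L5 return_home: idle → wire stays none
  actuator = none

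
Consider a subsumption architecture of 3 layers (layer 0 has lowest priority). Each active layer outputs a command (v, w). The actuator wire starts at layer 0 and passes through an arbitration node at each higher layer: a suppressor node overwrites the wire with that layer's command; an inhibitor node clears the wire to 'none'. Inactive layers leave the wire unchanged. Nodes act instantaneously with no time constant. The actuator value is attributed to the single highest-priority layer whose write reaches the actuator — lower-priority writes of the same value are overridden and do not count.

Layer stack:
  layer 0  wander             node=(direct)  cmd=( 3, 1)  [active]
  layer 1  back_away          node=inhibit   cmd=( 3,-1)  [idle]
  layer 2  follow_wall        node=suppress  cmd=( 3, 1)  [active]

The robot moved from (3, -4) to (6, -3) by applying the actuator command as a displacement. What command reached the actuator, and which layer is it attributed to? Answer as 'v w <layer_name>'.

3 1 follow_wall

displacement = (6, -3) − (3, -4) = (3, 1)
layer 0 (wander) active — direct: (3, 1)
layer 1 (back_away) idle — unchanged: (3, 1)
layer 2 (follow_wall) active — suppresses: (3, 1)
→ actuator (3, 1) — from layer 2 (follow_wall)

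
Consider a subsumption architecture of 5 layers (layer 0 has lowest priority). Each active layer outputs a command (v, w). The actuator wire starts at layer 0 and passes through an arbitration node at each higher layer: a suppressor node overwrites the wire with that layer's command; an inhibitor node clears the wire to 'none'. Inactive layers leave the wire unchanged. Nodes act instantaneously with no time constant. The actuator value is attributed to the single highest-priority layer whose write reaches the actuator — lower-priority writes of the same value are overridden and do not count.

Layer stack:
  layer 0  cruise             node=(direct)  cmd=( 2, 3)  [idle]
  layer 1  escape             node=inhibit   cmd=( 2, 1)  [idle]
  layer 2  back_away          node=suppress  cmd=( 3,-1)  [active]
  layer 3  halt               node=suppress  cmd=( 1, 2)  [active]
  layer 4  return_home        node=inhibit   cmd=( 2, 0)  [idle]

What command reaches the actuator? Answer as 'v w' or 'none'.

1 2

layer 0 (cruise) idle — none
layer 1 (escape) idle — unchanged: none
layer 2 (back_away) active — suppresses: (3, -1)
layer 3 (halt) active — suppresses: (1, 2)
layer 4 (return_home) idle — unchanged: (1, 2)
→ actuator (1, 2)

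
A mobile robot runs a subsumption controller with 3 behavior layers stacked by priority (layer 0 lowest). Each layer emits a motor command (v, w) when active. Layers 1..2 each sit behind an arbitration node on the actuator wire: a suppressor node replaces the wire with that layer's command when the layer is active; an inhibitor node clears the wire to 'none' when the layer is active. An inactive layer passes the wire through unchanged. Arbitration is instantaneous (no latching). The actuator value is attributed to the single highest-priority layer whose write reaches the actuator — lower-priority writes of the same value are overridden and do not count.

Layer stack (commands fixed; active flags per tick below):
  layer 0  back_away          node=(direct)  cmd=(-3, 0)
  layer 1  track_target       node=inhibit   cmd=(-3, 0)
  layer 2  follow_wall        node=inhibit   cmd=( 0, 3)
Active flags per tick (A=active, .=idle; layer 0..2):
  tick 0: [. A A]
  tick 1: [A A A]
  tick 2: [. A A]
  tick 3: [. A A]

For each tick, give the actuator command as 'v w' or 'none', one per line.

none
none
none
none

tick 0:
  L0 back_away: idle → wire = none
  L1 track_target: active, inhibitor → wire = none
  L2 follow_wall: active, inhibitor → wire = none
  actuator = none
tick 1:
  L0 back_away: active, feeds wire = (-3, 0)
  L1 track_target: active, inhibitor → wire = none
  L2 follow_wall: active, inhibitor → wire = none
  actuator = none
tick 2:
  L0 back_away: idle → wire = none
  L1 track_target: active, inhibitor → wire = none
  L2 follow_wall: active, inhibitor → wire = none
  actuator = none
tick 3:
  L0 back_away: idle → wire = none
  L1 track_target: active, inhibitor → wire = none
  L2 follow_wall: active, inhibitor → wire = none
  actuator = none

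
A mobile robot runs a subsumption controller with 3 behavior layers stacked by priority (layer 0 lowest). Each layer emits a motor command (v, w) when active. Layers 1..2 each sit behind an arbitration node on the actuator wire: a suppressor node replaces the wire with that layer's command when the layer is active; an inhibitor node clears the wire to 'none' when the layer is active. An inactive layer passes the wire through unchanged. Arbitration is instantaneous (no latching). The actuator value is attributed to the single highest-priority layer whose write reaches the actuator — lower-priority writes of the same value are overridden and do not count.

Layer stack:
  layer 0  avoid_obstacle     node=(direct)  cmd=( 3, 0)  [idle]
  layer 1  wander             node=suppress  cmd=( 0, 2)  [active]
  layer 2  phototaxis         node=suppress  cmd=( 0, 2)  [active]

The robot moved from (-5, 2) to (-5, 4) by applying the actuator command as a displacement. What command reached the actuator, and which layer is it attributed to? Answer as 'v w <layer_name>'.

0 2 phototaxis

displacement = (-5, 4) − (-5, 2) = (0, 2)
layer 0 (avoid_obstacle) idle — none
layer 1 (wander) active — suppresses: (0, 2)
layer 2 (phototaxis) active — suppresses: (0, 2)
→ actuator (0, 2) — from layer 2 (phototaxis)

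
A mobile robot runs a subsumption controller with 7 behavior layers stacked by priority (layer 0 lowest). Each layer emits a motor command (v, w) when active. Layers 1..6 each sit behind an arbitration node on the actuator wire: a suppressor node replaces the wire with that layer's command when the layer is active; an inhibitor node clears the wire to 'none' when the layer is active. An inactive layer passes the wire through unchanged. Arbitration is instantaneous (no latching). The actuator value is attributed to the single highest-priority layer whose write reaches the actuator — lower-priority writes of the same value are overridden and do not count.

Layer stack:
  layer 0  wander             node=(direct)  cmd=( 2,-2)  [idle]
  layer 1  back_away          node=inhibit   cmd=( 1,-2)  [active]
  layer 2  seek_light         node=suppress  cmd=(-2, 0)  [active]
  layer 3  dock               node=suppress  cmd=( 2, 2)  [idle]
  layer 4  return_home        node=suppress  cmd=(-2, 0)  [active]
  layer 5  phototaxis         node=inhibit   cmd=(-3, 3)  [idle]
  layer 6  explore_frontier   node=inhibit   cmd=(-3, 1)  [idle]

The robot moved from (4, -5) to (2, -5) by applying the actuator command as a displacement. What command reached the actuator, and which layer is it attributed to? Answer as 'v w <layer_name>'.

displacement = (2, -5) − (4, -5) = (-2, 0)
[0] wander off; wire := none
[1] back_away on (inhibit); wire := none
[2] seek_light on (suppress); wire := (-2, 0)
[3] dock off; pass (-2, 0)
[4] return_home on (suppress); wire := (-2, 0)
[5] phototaxis off; pass (-2, 0)
[6] explore_frontier off; pass (-2, 0)
output (-2, 0) — from layer 4 (return_home)

-2 0 return_home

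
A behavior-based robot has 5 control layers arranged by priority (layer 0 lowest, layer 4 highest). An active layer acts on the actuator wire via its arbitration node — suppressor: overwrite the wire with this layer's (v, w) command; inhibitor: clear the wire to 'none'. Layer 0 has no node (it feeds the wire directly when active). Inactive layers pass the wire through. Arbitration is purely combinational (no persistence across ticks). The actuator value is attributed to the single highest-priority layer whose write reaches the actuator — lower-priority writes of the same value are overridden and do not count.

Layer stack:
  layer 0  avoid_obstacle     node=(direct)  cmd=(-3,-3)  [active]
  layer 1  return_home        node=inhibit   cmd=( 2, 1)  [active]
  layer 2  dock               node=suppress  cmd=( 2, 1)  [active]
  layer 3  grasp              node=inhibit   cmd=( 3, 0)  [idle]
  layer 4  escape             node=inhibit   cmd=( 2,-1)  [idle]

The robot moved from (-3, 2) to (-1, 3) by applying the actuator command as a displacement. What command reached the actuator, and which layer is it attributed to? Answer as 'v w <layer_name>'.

displacement = (-1, 3) − (-3, 2) = (2, 1)
L0 avoid_obstacle: active, feeds wire = (-3, -3)
L1 return_home: active, inhibitor → wire = none
L2 dock: active, suppressor → wire = (2, 1)
L3 grasp: idle → wire stays (2, 1)
L4 escape: idle → wire stays (2, 1)
actuator = (2, 1) — from layer 2 (dock)

2 1 dock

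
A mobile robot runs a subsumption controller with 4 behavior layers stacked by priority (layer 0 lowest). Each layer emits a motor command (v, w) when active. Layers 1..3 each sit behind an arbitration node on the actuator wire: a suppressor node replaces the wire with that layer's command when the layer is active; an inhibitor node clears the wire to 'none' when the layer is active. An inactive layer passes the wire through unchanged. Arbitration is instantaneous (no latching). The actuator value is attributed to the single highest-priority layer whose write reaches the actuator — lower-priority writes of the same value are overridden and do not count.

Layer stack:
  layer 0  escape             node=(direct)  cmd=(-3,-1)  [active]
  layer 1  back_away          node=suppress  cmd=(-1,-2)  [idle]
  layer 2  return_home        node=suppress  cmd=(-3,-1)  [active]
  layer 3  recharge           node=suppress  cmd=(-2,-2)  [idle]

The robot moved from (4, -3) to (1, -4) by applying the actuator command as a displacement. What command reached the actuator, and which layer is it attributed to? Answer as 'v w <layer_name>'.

displacement = (1, -4) − (4, -3) = (-3, -1)
[0] escape on; wire := (-3, -1)
[1] back_away off; pass (-3, -1)
[2] return_home on (suppress); wire := (-3, -1)
[3] recharge off; pass (-3, -1)
output (-3, -1) — from layer 2 (return_home)

-3 -1 return_home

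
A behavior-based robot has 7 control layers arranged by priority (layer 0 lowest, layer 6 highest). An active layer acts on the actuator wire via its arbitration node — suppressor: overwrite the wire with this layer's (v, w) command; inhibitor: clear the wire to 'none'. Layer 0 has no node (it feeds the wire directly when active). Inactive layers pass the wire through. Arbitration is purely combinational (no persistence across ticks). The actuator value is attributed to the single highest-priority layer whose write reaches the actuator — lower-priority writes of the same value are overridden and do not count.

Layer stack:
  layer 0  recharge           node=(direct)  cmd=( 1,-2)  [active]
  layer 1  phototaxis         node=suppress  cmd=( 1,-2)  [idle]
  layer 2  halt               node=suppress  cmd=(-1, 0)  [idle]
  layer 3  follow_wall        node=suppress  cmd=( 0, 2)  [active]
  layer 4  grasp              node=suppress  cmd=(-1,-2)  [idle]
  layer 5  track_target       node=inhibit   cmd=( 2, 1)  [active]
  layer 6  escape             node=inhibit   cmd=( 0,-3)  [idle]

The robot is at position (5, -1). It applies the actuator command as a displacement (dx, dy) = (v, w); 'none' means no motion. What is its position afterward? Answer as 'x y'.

5 -1

[0] recharge on; wire := (1, -2)
[1] phototaxis off; pass (1, -2)
[2] halt off; pass (1, -2)
[3] follow_wall on (suppress); wire := (0, 2)
[4] grasp off; pass (0, 2)
[5] track_target on (inhibit); wire := none
[6] escape off; pass none
output none
position: (5, -1) + none = (5, -1)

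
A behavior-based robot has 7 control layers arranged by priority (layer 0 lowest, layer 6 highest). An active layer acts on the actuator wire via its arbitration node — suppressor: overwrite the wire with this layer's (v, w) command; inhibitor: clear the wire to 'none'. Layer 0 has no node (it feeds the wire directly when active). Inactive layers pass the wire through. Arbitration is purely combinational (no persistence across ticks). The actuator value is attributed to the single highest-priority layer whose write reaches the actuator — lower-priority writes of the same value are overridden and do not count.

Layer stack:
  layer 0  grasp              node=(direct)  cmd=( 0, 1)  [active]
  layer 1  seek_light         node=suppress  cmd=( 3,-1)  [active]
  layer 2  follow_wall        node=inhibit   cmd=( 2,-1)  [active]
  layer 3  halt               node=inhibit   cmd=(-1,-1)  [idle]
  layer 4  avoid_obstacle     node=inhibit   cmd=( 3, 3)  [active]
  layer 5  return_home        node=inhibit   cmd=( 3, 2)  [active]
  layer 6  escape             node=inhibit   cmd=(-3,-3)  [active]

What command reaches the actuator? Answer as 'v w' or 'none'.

none

L0 grasp: active, feeds wire = (0, 1)
L1 seek_light: active, suppressor → wire = (3, -1)
L2 follow_wall: active, inhibitor → wire = none
L3 halt: idle → wire stays none
L4 avoid_obstacle: active, inhibitor → wire = none
L5 return_home: active, inhibitor → wire = none
L6 escape: active, inhibitor → wire = none
actuator = none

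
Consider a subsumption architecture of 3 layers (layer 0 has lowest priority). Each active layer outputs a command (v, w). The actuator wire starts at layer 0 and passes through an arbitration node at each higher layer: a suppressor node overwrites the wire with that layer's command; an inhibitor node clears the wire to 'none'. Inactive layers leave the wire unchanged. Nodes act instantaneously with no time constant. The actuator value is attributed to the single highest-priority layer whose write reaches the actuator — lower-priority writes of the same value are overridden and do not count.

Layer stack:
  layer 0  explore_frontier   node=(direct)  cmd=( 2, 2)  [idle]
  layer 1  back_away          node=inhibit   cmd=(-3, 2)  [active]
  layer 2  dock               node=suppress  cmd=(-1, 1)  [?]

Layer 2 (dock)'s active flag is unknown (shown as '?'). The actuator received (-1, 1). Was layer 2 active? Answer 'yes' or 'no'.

If layer 2 is active=yes:
  actuator would be (-1, 1)
If layer 2 is active=no:
  actuator would be none
Observed (-1, 1), so layer 2 was active.

yes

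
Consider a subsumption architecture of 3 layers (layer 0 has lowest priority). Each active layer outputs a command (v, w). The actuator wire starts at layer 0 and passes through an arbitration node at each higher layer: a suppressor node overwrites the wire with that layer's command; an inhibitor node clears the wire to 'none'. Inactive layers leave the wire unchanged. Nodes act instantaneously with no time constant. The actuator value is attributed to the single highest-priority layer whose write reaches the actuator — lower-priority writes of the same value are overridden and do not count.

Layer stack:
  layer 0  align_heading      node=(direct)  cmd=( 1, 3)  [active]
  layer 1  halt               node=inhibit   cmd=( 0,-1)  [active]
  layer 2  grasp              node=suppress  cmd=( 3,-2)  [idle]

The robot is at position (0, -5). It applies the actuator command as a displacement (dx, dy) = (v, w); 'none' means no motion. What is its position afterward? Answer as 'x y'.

0 -5

L0 align_heading: active, feeds wire = (1, 3)
L1 halt: active, inhibitor → wire = none
L2 grasp: idle → wire stays none
actuator = none
position: (0, -5) + none = (0, -5)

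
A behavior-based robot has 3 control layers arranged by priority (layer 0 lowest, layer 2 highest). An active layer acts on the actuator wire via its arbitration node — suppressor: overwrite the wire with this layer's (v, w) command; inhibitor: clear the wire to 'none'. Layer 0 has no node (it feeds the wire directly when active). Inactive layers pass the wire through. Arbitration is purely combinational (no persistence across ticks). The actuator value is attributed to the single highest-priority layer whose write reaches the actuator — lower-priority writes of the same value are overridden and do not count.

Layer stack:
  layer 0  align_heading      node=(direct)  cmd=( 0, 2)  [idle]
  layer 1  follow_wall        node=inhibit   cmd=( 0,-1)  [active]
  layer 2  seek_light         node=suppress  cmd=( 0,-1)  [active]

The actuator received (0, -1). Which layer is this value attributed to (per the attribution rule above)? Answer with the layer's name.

seek_light

L0 align_heading: idle → wire = none
L1 follow_wall: active, inhibitor → wire = none
L2 seek_light: active, suppressor → wire = (0, -1)
actuator = (0, -1)
last writer: layer 2 = seek_light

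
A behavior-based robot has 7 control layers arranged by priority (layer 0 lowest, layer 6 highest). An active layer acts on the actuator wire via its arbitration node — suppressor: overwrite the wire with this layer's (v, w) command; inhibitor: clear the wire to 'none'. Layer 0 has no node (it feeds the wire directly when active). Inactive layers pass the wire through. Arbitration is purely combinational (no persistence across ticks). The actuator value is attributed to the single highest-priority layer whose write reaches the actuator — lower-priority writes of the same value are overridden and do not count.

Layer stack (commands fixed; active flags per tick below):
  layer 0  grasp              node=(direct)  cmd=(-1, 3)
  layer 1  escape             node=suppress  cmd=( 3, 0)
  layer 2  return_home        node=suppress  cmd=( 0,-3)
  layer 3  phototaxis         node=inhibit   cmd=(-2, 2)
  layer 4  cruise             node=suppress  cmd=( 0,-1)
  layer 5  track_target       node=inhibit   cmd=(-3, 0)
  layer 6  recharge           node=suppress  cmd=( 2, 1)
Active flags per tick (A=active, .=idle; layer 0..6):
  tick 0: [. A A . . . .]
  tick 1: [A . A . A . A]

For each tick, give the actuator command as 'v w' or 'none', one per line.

0 -3
2 1

tick 0:
  L0 grasp: idle → wire = none
  L1 escape: active, suppressor → wire = (3, 0)
  L2 return_home: active, suppressor → wire = (0, -3)
  L3 phototaxis: idle → wire stays (0, -3)
  L4 cruise: idle → wire stays (0, -3)
  L5 track_target: idle → wire stays (0, -3)
  L6 recharge: idle → wire stays (0, -3)
  actuator = (0, -3)
tick 1:
  L0 grasp: active, feeds wire = (-1, 3)
  L1 escape: idle → wire stays (-1, 3)
  L2 return_home: active, suppressor → wire = (0, -3)
  L3 phototaxis: idle → wire stays (0, -3)
  L4 cruise: active, suppressor → wire = (0, -1)
  L5 track_target: idle → wire stays (0, -1)
  L6 recharge: active, suppressor → wire = (2, 1)
  actuator = (2, 1)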